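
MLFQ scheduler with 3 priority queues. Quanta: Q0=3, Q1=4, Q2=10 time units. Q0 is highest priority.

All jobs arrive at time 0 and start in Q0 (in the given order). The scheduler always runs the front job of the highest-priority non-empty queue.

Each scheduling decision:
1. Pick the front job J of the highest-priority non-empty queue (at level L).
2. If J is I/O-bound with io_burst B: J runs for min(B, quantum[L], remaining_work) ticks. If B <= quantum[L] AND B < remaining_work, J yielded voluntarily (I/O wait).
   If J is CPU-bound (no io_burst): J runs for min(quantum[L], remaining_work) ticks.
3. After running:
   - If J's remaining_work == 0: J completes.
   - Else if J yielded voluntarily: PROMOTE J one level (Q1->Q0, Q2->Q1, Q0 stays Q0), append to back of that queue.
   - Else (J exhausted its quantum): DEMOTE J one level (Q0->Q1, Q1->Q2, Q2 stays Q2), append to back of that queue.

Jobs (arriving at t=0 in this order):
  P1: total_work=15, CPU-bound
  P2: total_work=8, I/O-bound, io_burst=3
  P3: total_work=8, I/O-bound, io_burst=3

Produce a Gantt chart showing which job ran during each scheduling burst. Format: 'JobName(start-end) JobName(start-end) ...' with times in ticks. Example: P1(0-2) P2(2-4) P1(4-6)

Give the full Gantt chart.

Answer: P1(0-3) P2(3-6) P3(6-9) P2(9-12) P3(12-15) P2(15-17) P3(17-19) P1(19-23) P1(23-31)

Derivation:
t=0-3: P1@Q0 runs 3, rem=12, quantum used, demote→Q1. Q0=[P2,P3] Q1=[P1] Q2=[]
t=3-6: P2@Q0 runs 3, rem=5, I/O yield, promote→Q0. Q0=[P3,P2] Q1=[P1] Q2=[]
t=6-9: P3@Q0 runs 3, rem=5, I/O yield, promote→Q0. Q0=[P2,P3] Q1=[P1] Q2=[]
t=9-12: P2@Q0 runs 3, rem=2, I/O yield, promote→Q0. Q0=[P3,P2] Q1=[P1] Q2=[]
t=12-15: P3@Q0 runs 3, rem=2, I/O yield, promote→Q0. Q0=[P2,P3] Q1=[P1] Q2=[]
t=15-17: P2@Q0 runs 2, rem=0, completes. Q0=[P3] Q1=[P1] Q2=[]
t=17-19: P3@Q0 runs 2, rem=0, completes. Q0=[] Q1=[P1] Q2=[]
t=19-23: P1@Q1 runs 4, rem=8, quantum used, demote→Q2. Q0=[] Q1=[] Q2=[P1]
t=23-31: P1@Q2 runs 8, rem=0, completes. Q0=[] Q1=[] Q2=[]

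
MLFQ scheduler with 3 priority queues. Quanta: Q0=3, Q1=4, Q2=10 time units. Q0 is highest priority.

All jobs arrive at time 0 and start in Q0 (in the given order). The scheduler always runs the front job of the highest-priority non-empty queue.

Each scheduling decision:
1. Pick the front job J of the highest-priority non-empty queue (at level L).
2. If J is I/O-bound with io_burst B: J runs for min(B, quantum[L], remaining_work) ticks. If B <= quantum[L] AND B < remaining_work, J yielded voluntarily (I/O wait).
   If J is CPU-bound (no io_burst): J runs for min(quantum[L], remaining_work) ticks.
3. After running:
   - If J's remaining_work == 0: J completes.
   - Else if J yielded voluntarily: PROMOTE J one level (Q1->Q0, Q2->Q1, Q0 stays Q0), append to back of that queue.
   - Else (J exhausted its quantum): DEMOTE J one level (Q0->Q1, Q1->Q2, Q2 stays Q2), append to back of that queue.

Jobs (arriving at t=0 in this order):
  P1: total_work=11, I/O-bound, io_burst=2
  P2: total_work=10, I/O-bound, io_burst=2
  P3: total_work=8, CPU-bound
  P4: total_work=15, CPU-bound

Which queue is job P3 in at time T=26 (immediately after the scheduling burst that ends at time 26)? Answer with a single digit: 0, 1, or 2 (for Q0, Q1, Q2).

Answer: 1

Derivation:
t=0-2: P1@Q0 runs 2, rem=9, I/O yield, promote→Q0. Q0=[P2,P3,P4,P1] Q1=[] Q2=[]
t=2-4: P2@Q0 runs 2, rem=8, I/O yield, promote→Q0. Q0=[P3,P4,P1,P2] Q1=[] Q2=[]
t=4-7: P3@Q0 runs 3, rem=5, quantum used, demote→Q1. Q0=[P4,P1,P2] Q1=[P3] Q2=[]
t=7-10: P4@Q0 runs 3, rem=12, quantum used, demote→Q1. Q0=[P1,P2] Q1=[P3,P4] Q2=[]
t=10-12: P1@Q0 runs 2, rem=7, I/O yield, promote→Q0. Q0=[P2,P1] Q1=[P3,P4] Q2=[]
t=12-14: P2@Q0 runs 2, rem=6, I/O yield, promote→Q0. Q0=[P1,P2] Q1=[P3,P4] Q2=[]
t=14-16: P1@Q0 runs 2, rem=5, I/O yield, promote→Q0. Q0=[P2,P1] Q1=[P3,P4] Q2=[]
t=16-18: P2@Q0 runs 2, rem=4, I/O yield, promote→Q0. Q0=[P1,P2] Q1=[P3,P4] Q2=[]
t=18-20: P1@Q0 runs 2, rem=3, I/O yield, promote→Q0. Q0=[P2,P1] Q1=[P3,P4] Q2=[]
t=20-22: P2@Q0 runs 2, rem=2, I/O yield, promote→Q0. Q0=[P1,P2] Q1=[P3,P4] Q2=[]
t=22-24: P1@Q0 runs 2, rem=1, I/O yield, promote→Q0. Q0=[P2,P1] Q1=[P3,P4] Q2=[]
t=24-26: P2@Q0 runs 2, rem=0, completes. Q0=[P1] Q1=[P3,P4] Q2=[]
t=26-27: P1@Q0 runs 1, rem=0, completes. Q0=[] Q1=[P3,P4] Q2=[]
t=27-31: P3@Q1 runs 4, rem=1, quantum used, demote→Q2. Q0=[] Q1=[P4] Q2=[P3]
t=31-35: P4@Q1 runs 4, rem=8, quantum used, demote→Q2. Q0=[] Q1=[] Q2=[P3,P4]
t=35-36: P3@Q2 runs 1, rem=0, completes. Q0=[] Q1=[] Q2=[P4]
t=36-44: P4@Q2 runs 8, rem=0, completes. Q0=[] Q1=[] Q2=[]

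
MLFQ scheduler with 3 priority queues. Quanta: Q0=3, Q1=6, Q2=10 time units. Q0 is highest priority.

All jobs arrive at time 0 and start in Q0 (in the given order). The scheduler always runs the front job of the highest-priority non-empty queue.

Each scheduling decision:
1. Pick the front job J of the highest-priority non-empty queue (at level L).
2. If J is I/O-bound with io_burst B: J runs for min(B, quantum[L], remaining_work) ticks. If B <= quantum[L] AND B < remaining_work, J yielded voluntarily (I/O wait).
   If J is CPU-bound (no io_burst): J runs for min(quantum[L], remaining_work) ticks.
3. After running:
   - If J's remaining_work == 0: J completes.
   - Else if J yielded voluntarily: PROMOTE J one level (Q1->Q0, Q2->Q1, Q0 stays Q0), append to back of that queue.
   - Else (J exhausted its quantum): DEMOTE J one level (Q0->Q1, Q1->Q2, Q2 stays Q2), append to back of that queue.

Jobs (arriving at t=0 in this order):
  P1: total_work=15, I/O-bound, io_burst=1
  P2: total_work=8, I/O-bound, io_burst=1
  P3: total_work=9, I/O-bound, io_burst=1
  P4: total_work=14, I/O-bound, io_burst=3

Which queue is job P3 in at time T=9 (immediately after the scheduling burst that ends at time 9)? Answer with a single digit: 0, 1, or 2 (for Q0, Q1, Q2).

Answer: 0

Derivation:
t=0-1: P1@Q0 runs 1, rem=14, I/O yield, promote→Q0. Q0=[P2,P3,P4,P1] Q1=[] Q2=[]
t=1-2: P2@Q0 runs 1, rem=7, I/O yield, promote→Q0. Q0=[P3,P4,P1,P2] Q1=[] Q2=[]
t=2-3: P3@Q0 runs 1, rem=8, I/O yield, promote→Q0. Q0=[P4,P1,P2,P3] Q1=[] Q2=[]
t=3-6: P4@Q0 runs 3, rem=11, I/O yield, promote→Q0. Q0=[P1,P2,P3,P4] Q1=[] Q2=[]
t=6-7: P1@Q0 runs 1, rem=13, I/O yield, promote→Q0. Q0=[P2,P3,P4,P1] Q1=[] Q2=[]
t=7-8: P2@Q0 runs 1, rem=6, I/O yield, promote→Q0. Q0=[P3,P4,P1,P2] Q1=[] Q2=[]
t=8-9: P3@Q0 runs 1, rem=7, I/O yield, promote→Q0. Q0=[P4,P1,P2,P3] Q1=[] Q2=[]
t=9-12: P4@Q0 runs 3, rem=8, I/O yield, promote→Q0. Q0=[P1,P2,P3,P4] Q1=[] Q2=[]
t=12-13: P1@Q0 runs 1, rem=12, I/O yield, promote→Q0. Q0=[P2,P3,P4,P1] Q1=[] Q2=[]
t=13-14: P2@Q0 runs 1, rem=5, I/O yield, promote→Q0. Q0=[P3,P4,P1,P2] Q1=[] Q2=[]
t=14-15: P3@Q0 runs 1, rem=6, I/O yield, promote→Q0. Q0=[P4,P1,P2,P3] Q1=[] Q2=[]
t=15-18: P4@Q0 runs 3, rem=5, I/O yield, promote→Q0. Q0=[P1,P2,P3,P4] Q1=[] Q2=[]
t=18-19: P1@Q0 runs 1, rem=11, I/O yield, promote→Q0. Q0=[P2,P3,P4,P1] Q1=[] Q2=[]
t=19-20: P2@Q0 runs 1, rem=4, I/O yield, promote→Q0. Q0=[P3,P4,P1,P2] Q1=[] Q2=[]
t=20-21: P3@Q0 runs 1, rem=5, I/O yield, promote→Q0. Q0=[P4,P1,P2,P3] Q1=[] Q2=[]
t=21-24: P4@Q0 runs 3, rem=2, I/O yield, promote→Q0. Q0=[P1,P2,P3,P4] Q1=[] Q2=[]
t=24-25: P1@Q0 runs 1, rem=10, I/O yield, promote→Q0. Q0=[P2,P3,P4,P1] Q1=[] Q2=[]
t=25-26: P2@Q0 runs 1, rem=3, I/O yield, promote→Q0. Q0=[P3,P4,P1,P2] Q1=[] Q2=[]
t=26-27: P3@Q0 runs 1, rem=4, I/O yield, promote→Q0. Q0=[P4,P1,P2,P3] Q1=[] Q2=[]
t=27-29: P4@Q0 runs 2, rem=0, completes. Q0=[P1,P2,P3] Q1=[] Q2=[]
t=29-30: P1@Q0 runs 1, rem=9, I/O yield, promote→Q0. Q0=[P2,P3,P1] Q1=[] Q2=[]
t=30-31: P2@Q0 runs 1, rem=2, I/O yield, promote→Q0. Q0=[P3,P1,P2] Q1=[] Q2=[]
t=31-32: P3@Q0 runs 1, rem=3, I/O yield, promote→Q0. Q0=[P1,P2,P3] Q1=[] Q2=[]
t=32-33: P1@Q0 runs 1, rem=8, I/O yield, promote→Q0. Q0=[P2,P3,P1] Q1=[] Q2=[]
t=33-34: P2@Q0 runs 1, rem=1, I/O yield, promote→Q0. Q0=[P3,P1,P2] Q1=[] Q2=[]
t=34-35: P3@Q0 runs 1, rem=2, I/O yield, promote→Q0. Q0=[P1,P2,P3] Q1=[] Q2=[]
t=35-36: P1@Q0 runs 1, rem=7, I/O yield, promote→Q0. Q0=[P2,P3,P1] Q1=[] Q2=[]
t=36-37: P2@Q0 runs 1, rem=0, completes. Q0=[P3,P1] Q1=[] Q2=[]
t=37-38: P3@Q0 runs 1, rem=1, I/O yield, promote→Q0. Q0=[P1,P3] Q1=[] Q2=[]
t=38-39: P1@Q0 runs 1, rem=6, I/O yield, promote→Q0. Q0=[P3,P1] Q1=[] Q2=[]
t=39-40: P3@Q0 runs 1, rem=0, completes. Q0=[P1] Q1=[] Q2=[]
t=40-41: P1@Q0 runs 1, rem=5, I/O yield, promote→Q0. Q0=[P1] Q1=[] Q2=[]
t=41-42: P1@Q0 runs 1, rem=4, I/O yield, promote→Q0. Q0=[P1] Q1=[] Q2=[]
t=42-43: P1@Q0 runs 1, rem=3, I/O yield, promote→Q0. Q0=[P1] Q1=[] Q2=[]
t=43-44: P1@Q0 runs 1, rem=2, I/O yield, promote→Q0. Q0=[P1] Q1=[] Q2=[]
t=44-45: P1@Q0 runs 1, rem=1, I/O yield, promote→Q0. Q0=[P1] Q1=[] Q2=[]
t=45-46: P1@Q0 runs 1, rem=0, completes. Q0=[] Q1=[] Q2=[]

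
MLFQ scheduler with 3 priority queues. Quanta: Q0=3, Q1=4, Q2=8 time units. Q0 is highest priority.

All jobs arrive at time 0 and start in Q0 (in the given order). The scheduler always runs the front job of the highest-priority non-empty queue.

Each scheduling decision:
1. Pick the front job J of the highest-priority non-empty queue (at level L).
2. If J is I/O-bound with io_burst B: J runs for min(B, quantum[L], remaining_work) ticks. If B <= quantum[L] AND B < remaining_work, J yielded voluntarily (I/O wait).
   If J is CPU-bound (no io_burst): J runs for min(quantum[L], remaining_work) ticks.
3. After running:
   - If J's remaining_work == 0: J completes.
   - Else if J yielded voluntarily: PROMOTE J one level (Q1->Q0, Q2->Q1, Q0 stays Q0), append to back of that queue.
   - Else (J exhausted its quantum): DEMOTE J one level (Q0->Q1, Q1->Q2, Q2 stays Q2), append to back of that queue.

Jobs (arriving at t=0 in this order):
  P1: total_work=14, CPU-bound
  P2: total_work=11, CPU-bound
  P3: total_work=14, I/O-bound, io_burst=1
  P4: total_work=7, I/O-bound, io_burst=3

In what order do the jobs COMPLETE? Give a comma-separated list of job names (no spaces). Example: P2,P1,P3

t=0-3: P1@Q0 runs 3, rem=11, quantum used, demote→Q1. Q0=[P2,P3,P4] Q1=[P1] Q2=[]
t=3-6: P2@Q0 runs 3, rem=8, quantum used, demote→Q1. Q0=[P3,P4] Q1=[P1,P2] Q2=[]
t=6-7: P3@Q0 runs 1, rem=13, I/O yield, promote→Q0. Q0=[P4,P3] Q1=[P1,P2] Q2=[]
t=7-10: P4@Q0 runs 3, rem=4, I/O yield, promote→Q0. Q0=[P3,P4] Q1=[P1,P2] Q2=[]
t=10-11: P3@Q0 runs 1, rem=12, I/O yield, promote→Q0. Q0=[P4,P3] Q1=[P1,P2] Q2=[]
t=11-14: P4@Q0 runs 3, rem=1, I/O yield, promote→Q0. Q0=[P3,P4] Q1=[P1,P2] Q2=[]
t=14-15: P3@Q0 runs 1, rem=11, I/O yield, promote→Q0. Q0=[P4,P3] Q1=[P1,P2] Q2=[]
t=15-16: P4@Q0 runs 1, rem=0, completes. Q0=[P3] Q1=[P1,P2] Q2=[]
t=16-17: P3@Q0 runs 1, rem=10, I/O yield, promote→Q0. Q0=[P3] Q1=[P1,P2] Q2=[]
t=17-18: P3@Q0 runs 1, rem=9, I/O yield, promote→Q0. Q0=[P3] Q1=[P1,P2] Q2=[]
t=18-19: P3@Q0 runs 1, rem=8, I/O yield, promote→Q0. Q0=[P3] Q1=[P1,P2] Q2=[]
t=19-20: P3@Q0 runs 1, rem=7, I/O yield, promote→Q0. Q0=[P3] Q1=[P1,P2] Q2=[]
t=20-21: P3@Q0 runs 1, rem=6, I/O yield, promote→Q0. Q0=[P3] Q1=[P1,P2] Q2=[]
t=21-22: P3@Q0 runs 1, rem=5, I/O yield, promote→Q0. Q0=[P3] Q1=[P1,P2] Q2=[]
t=22-23: P3@Q0 runs 1, rem=4, I/O yield, promote→Q0. Q0=[P3] Q1=[P1,P2] Q2=[]
t=23-24: P3@Q0 runs 1, rem=3, I/O yield, promote→Q0. Q0=[P3] Q1=[P1,P2] Q2=[]
t=24-25: P3@Q0 runs 1, rem=2, I/O yield, promote→Q0. Q0=[P3] Q1=[P1,P2] Q2=[]
t=25-26: P3@Q0 runs 1, rem=1, I/O yield, promote→Q0. Q0=[P3] Q1=[P1,P2] Q2=[]
t=26-27: P3@Q0 runs 1, rem=0, completes. Q0=[] Q1=[P1,P2] Q2=[]
t=27-31: P1@Q1 runs 4, rem=7, quantum used, demote→Q2. Q0=[] Q1=[P2] Q2=[P1]
t=31-35: P2@Q1 runs 4, rem=4, quantum used, demote→Q2. Q0=[] Q1=[] Q2=[P1,P2]
t=35-42: P1@Q2 runs 7, rem=0, completes. Q0=[] Q1=[] Q2=[P2]
t=42-46: P2@Q2 runs 4, rem=0, completes. Q0=[] Q1=[] Q2=[]

Answer: P4,P3,P1,P2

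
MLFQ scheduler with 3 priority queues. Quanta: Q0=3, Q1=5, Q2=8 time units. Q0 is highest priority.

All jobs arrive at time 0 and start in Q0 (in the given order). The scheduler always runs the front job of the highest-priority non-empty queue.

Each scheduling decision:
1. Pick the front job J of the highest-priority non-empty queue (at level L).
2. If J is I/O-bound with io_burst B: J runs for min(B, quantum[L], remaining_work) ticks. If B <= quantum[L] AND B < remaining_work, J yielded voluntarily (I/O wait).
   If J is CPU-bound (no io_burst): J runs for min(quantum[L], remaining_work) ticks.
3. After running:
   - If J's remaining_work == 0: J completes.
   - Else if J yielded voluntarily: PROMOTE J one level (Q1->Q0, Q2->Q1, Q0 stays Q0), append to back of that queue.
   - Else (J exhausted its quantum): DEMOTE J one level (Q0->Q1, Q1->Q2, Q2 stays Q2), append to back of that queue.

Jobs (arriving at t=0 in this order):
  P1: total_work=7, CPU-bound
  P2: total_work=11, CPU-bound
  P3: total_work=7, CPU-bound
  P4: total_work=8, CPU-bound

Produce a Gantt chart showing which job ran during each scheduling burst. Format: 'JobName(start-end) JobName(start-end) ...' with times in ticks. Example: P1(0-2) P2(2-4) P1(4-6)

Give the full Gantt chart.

Answer: P1(0-3) P2(3-6) P3(6-9) P4(9-12) P1(12-16) P2(16-21) P3(21-25) P4(25-30) P2(30-33)

Derivation:
t=0-3: P1@Q0 runs 3, rem=4, quantum used, demote→Q1. Q0=[P2,P3,P4] Q1=[P1] Q2=[]
t=3-6: P2@Q0 runs 3, rem=8, quantum used, demote→Q1. Q0=[P3,P4] Q1=[P1,P2] Q2=[]
t=6-9: P3@Q0 runs 3, rem=4, quantum used, demote→Q1. Q0=[P4] Q1=[P1,P2,P3] Q2=[]
t=9-12: P4@Q0 runs 3, rem=5, quantum used, demote→Q1. Q0=[] Q1=[P1,P2,P3,P4] Q2=[]
t=12-16: P1@Q1 runs 4, rem=0, completes. Q0=[] Q1=[P2,P3,P4] Q2=[]
t=16-21: P2@Q1 runs 5, rem=3, quantum used, demote→Q2. Q0=[] Q1=[P3,P4] Q2=[P2]
t=21-25: P3@Q1 runs 4, rem=0, completes. Q0=[] Q1=[P4] Q2=[P2]
t=25-30: P4@Q1 runs 5, rem=0, completes. Q0=[] Q1=[] Q2=[P2]
t=30-33: P2@Q2 runs 3, rem=0, completes. Q0=[] Q1=[] Q2=[]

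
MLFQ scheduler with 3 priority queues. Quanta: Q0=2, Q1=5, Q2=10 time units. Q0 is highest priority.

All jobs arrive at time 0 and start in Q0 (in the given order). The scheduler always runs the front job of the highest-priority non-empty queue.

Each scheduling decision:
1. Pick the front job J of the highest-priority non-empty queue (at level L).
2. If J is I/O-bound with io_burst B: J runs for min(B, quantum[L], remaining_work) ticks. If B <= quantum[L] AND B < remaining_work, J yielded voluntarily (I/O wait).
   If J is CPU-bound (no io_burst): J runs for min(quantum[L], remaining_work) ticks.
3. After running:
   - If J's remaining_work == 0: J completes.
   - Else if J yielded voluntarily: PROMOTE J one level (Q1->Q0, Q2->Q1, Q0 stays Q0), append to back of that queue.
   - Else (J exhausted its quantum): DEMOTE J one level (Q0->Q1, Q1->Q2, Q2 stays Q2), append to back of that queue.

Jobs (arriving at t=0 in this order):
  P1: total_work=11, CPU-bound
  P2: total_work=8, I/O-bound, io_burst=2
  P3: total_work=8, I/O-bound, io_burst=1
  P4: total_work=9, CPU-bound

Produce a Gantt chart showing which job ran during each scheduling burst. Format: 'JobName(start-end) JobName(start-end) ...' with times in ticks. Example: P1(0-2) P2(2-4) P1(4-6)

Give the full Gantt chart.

t=0-2: P1@Q0 runs 2, rem=9, quantum used, demote→Q1. Q0=[P2,P3,P4] Q1=[P1] Q2=[]
t=2-4: P2@Q0 runs 2, rem=6, I/O yield, promote→Q0. Q0=[P3,P4,P2] Q1=[P1] Q2=[]
t=4-5: P3@Q0 runs 1, rem=7, I/O yield, promote→Q0. Q0=[P4,P2,P3] Q1=[P1] Q2=[]
t=5-7: P4@Q0 runs 2, rem=7, quantum used, demote→Q1. Q0=[P2,P3] Q1=[P1,P4] Q2=[]
t=7-9: P2@Q0 runs 2, rem=4, I/O yield, promote→Q0. Q0=[P3,P2] Q1=[P1,P4] Q2=[]
t=9-10: P3@Q0 runs 1, rem=6, I/O yield, promote→Q0. Q0=[P2,P3] Q1=[P1,P4] Q2=[]
t=10-12: P2@Q0 runs 2, rem=2, I/O yield, promote→Q0. Q0=[P3,P2] Q1=[P1,P4] Q2=[]
t=12-13: P3@Q0 runs 1, rem=5, I/O yield, promote→Q0. Q0=[P2,P3] Q1=[P1,P4] Q2=[]
t=13-15: P2@Q0 runs 2, rem=0, completes. Q0=[P3] Q1=[P1,P4] Q2=[]
t=15-16: P3@Q0 runs 1, rem=4, I/O yield, promote→Q0. Q0=[P3] Q1=[P1,P4] Q2=[]
t=16-17: P3@Q0 runs 1, rem=3, I/O yield, promote→Q0. Q0=[P3] Q1=[P1,P4] Q2=[]
t=17-18: P3@Q0 runs 1, rem=2, I/O yield, promote→Q0. Q0=[P3] Q1=[P1,P4] Q2=[]
t=18-19: P3@Q0 runs 1, rem=1, I/O yield, promote→Q0. Q0=[P3] Q1=[P1,P4] Q2=[]
t=19-20: P3@Q0 runs 1, rem=0, completes. Q0=[] Q1=[P1,P4] Q2=[]
t=20-25: P1@Q1 runs 5, rem=4, quantum used, demote→Q2. Q0=[] Q1=[P4] Q2=[P1]
t=25-30: P4@Q1 runs 5, rem=2, quantum used, demote→Q2. Q0=[] Q1=[] Q2=[P1,P4]
t=30-34: P1@Q2 runs 4, rem=0, completes. Q0=[] Q1=[] Q2=[P4]
t=34-36: P4@Q2 runs 2, rem=0, completes. Q0=[] Q1=[] Q2=[]

Answer: P1(0-2) P2(2-4) P3(4-5) P4(5-7) P2(7-9) P3(9-10) P2(10-12) P3(12-13) P2(13-15) P3(15-16) P3(16-17) P3(17-18) P3(18-19) P3(19-20) P1(20-25) P4(25-30) P1(30-34) P4(34-36)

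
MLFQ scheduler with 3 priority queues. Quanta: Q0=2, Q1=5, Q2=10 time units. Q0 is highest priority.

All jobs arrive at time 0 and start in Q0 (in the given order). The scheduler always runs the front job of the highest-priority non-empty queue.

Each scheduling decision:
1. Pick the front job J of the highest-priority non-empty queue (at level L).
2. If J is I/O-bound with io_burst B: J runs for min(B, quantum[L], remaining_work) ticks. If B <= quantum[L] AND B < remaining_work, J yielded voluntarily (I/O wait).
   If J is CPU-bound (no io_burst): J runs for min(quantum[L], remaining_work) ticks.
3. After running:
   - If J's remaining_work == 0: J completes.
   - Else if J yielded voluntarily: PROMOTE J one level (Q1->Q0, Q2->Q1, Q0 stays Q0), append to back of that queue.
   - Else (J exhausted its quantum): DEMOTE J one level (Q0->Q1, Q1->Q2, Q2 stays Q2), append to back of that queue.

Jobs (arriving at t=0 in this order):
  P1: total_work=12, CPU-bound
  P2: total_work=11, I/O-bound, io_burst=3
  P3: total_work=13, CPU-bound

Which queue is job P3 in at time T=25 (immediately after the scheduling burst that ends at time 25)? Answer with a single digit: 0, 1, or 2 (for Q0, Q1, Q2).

t=0-2: P1@Q0 runs 2, rem=10, quantum used, demote→Q1. Q0=[P2,P3] Q1=[P1] Q2=[]
t=2-4: P2@Q0 runs 2, rem=9, quantum used, demote→Q1. Q0=[P3] Q1=[P1,P2] Q2=[]
t=4-6: P3@Q0 runs 2, rem=11, quantum used, demote→Q1. Q0=[] Q1=[P1,P2,P3] Q2=[]
t=6-11: P1@Q1 runs 5, rem=5, quantum used, demote→Q2. Q0=[] Q1=[P2,P3] Q2=[P1]
t=11-14: P2@Q1 runs 3, rem=6, I/O yield, promote→Q0. Q0=[P2] Q1=[P3] Q2=[P1]
t=14-16: P2@Q0 runs 2, rem=4, quantum used, demote→Q1. Q0=[] Q1=[P3,P2] Q2=[P1]
t=16-21: P3@Q1 runs 5, rem=6, quantum used, demote→Q2. Q0=[] Q1=[P2] Q2=[P1,P3]
t=21-24: P2@Q1 runs 3, rem=1, I/O yield, promote→Q0. Q0=[P2] Q1=[] Q2=[P1,P3]
t=24-25: P2@Q0 runs 1, rem=0, completes. Q0=[] Q1=[] Q2=[P1,P3]
t=25-30: P1@Q2 runs 5, rem=0, completes. Q0=[] Q1=[] Q2=[P3]
t=30-36: P3@Q2 runs 6, rem=0, completes. Q0=[] Q1=[] Q2=[]

Answer: 2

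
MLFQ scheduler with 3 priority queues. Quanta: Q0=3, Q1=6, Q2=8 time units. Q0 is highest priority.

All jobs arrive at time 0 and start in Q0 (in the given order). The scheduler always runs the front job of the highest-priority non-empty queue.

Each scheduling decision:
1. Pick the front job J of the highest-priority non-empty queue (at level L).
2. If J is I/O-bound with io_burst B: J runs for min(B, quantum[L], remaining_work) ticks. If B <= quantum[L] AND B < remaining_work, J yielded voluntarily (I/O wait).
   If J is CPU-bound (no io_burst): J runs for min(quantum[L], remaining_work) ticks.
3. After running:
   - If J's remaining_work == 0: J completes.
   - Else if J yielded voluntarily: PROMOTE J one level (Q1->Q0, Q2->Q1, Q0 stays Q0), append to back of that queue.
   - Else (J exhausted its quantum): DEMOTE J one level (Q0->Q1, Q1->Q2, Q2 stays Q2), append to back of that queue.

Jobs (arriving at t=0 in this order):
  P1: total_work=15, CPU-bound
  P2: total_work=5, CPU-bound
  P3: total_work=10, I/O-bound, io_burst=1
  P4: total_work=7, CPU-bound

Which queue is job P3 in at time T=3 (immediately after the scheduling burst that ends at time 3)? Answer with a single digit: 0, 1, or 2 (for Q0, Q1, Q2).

Answer: 0

Derivation:
t=0-3: P1@Q0 runs 3, rem=12, quantum used, demote→Q1. Q0=[P2,P3,P4] Q1=[P1] Q2=[]
t=3-6: P2@Q0 runs 3, rem=2, quantum used, demote→Q1. Q0=[P3,P4] Q1=[P1,P2] Q2=[]
t=6-7: P3@Q0 runs 1, rem=9, I/O yield, promote→Q0. Q0=[P4,P3] Q1=[P1,P2] Q2=[]
t=7-10: P4@Q0 runs 3, rem=4, quantum used, demote→Q1. Q0=[P3] Q1=[P1,P2,P4] Q2=[]
t=10-11: P3@Q0 runs 1, rem=8, I/O yield, promote→Q0. Q0=[P3] Q1=[P1,P2,P4] Q2=[]
t=11-12: P3@Q0 runs 1, rem=7, I/O yield, promote→Q0. Q0=[P3] Q1=[P1,P2,P4] Q2=[]
t=12-13: P3@Q0 runs 1, rem=6, I/O yield, promote→Q0. Q0=[P3] Q1=[P1,P2,P4] Q2=[]
t=13-14: P3@Q0 runs 1, rem=5, I/O yield, promote→Q0. Q0=[P3] Q1=[P1,P2,P4] Q2=[]
t=14-15: P3@Q0 runs 1, rem=4, I/O yield, promote→Q0. Q0=[P3] Q1=[P1,P2,P4] Q2=[]
t=15-16: P3@Q0 runs 1, rem=3, I/O yield, promote→Q0. Q0=[P3] Q1=[P1,P2,P4] Q2=[]
t=16-17: P3@Q0 runs 1, rem=2, I/O yield, promote→Q0. Q0=[P3] Q1=[P1,P2,P4] Q2=[]
t=17-18: P3@Q0 runs 1, rem=1, I/O yield, promote→Q0. Q0=[P3] Q1=[P1,P2,P4] Q2=[]
t=18-19: P3@Q0 runs 1, rem=0, completes. Q0=[] Q1=[P1,P2,P4] Q2=[]
t=19-25: P1@Q1 runs 6, rem=6, quantum used, demote→Q2. Q0=[] Q1=[P2,P4] Q2=[P1]
t=25-27: P2@Q1 runs 2, rem=0, completes. Q0=[] Q1=[P4] Q2=[P1]
t=27-31: P4@Q1 runs 4, rem=0, completes. Q0=[] Q1=[] Q2=[P1]
t=31-37: P1@Q2 runs 6, rem=0, completes. Q0=[] Q1=[] Q2=[]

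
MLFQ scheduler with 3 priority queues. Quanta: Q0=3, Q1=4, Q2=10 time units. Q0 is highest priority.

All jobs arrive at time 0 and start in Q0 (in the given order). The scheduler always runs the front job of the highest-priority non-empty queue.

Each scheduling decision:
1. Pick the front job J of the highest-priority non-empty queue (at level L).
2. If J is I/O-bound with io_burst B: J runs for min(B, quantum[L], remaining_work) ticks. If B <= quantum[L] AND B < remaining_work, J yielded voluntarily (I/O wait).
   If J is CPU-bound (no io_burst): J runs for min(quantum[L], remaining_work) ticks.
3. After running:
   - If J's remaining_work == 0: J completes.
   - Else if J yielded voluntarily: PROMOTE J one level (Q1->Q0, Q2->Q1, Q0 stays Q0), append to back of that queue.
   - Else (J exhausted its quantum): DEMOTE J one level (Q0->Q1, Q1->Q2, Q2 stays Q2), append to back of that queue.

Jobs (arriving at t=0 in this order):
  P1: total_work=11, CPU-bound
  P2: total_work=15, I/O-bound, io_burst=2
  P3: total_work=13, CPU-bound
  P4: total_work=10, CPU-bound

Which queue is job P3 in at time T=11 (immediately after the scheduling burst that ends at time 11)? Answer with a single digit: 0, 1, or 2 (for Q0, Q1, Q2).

Answer: 1

Derivation:
t=0-3: P1@Q0 runs 3, rem=8, quantum used, demote→Q1. Q0=[P2,P3,P4] Q1=[P1] Q2=[]
t=3-5: P2@Q0 runs 2, rem=13, I/O yield, promote→Q0. Q0=[P3,P4,P2] Q1=[P1] Q2=[]
t=5-8: P3@Q0 runs 3, rem=10, quantum used, demote→Q1. Q0=[P4,P2] Q1=[P1,P3] Q2=[]
t=8-11: P4@Q0 runs 3, rem=7, quantum used, demote→Q1. Q0=[P2] Q1=[P1,P3,P4] Q2=[]
t=11-13: P2@Q0 runs 2, rem=11, I/O yield, promote→Q0. Q0=[P2] Q1=[P1,P3,P4] Q2=[]
t=13-15: P2@Q0 runs 2, rem=9, I/O yield, promote→Q0. Q0=[P2] Q1=[P1,P3,P4] Q2=[]
t=15-17: P2@Q0 runs 2, rem=7, I/O yield, promote→Q0. Q0=[P2] Q1=[P1,P3,P4] Q2=[]
t=17-19: P2@Q0 runs 2, rem=5, I/O yield, promote→Q0. Q0=[P2] Q1=[P1,P3,P4] Q2=[]
t=19-21: P2@Q0 runs 2, rem=3, I/O yield, promote→Q0. Q0=[P2] Q1=[P1,P3,P4] Q2=[]
t=21-23: P2@Q0 runs 2, rem=1, I/O yield, promote→Q0. Q0=[P2] Q1=[P1,P3,P4] Q2=[]
t=23-24: P2@Q0 runs 1, rem=0, completes. Q0=[] Q1=[P1,P3,P4] Q2=[]
t=24-28: P1@Q1 runs 4, rem=4, quantum used, demote→Q2. Q0=[] Q1=[P3,P4] Q2=[P1]
t=28-32: P3@Q1 runs 4, rem=6, quantum used, demote→Q2. Q0=[] Q1=[P4] Q2=[P1,P3]
t=32-36: P4@Q1 runs 4, rem=3, quantum used, demote→Q2. Q0=[] Q1=[] Q2=[P1,P3,P4]
t=36-40: P1@Q2 runs 4, rem=0, completes. Q0=[] Q1=[] Q2=[P3,P4]
t=40-46: P3@Q2 runs 6, rem=0, completes. Q0=[] Q1=[] Q2=[P4]
t=46-49: P4@Q2 runs 3, rem=0, completes. Q0=[] Q1=[] Q2=[]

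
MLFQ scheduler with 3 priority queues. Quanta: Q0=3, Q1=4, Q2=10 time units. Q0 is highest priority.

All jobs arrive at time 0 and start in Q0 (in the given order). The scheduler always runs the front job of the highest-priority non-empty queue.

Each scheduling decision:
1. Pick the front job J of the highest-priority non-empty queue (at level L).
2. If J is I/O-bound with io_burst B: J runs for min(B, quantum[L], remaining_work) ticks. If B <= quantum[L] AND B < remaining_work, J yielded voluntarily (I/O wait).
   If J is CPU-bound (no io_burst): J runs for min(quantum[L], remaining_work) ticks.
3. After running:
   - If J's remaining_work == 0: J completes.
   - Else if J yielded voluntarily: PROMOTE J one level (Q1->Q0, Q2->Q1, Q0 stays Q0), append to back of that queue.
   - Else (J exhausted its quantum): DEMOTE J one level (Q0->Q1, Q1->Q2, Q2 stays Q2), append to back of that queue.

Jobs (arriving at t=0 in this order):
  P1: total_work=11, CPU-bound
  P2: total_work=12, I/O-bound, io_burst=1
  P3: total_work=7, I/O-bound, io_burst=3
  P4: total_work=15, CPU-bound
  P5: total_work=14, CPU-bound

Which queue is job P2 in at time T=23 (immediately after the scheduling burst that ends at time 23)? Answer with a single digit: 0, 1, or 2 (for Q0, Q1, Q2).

Answer: 0

Derivation:
t=0-3: P1@Q0 runs 3, rem=8, quantum used, demote→Q1. Q0=[P2,P3,P4,P5] Q1=[P1] Q2=[]
t=3-4: P2@Q0 runs 1, rem=11, I/O yield, promote→Q0. Q0=[P3,P4,P5,P2] Q1=[P1] Q2=[]
t=4-7: P3@Q0 runs 3, rem=4, I/O yield, promote→Q0. Q0=[P4,P5,P2,P3] Q1=[P1] Q2=[]
t=7-10: P4@Q0 runs 3, rem=12, quantum used, demote→Q1. Q0=[P5,P2,P3] Q1=[P1,P4] Q2=[]
t=10-13: P5@Q0 runs 3, rem=11, quantum used, demote→Q1. Q0=[P2,P3] Q1=[P1,P4,P5] Q2=[]
t=13-14: P2@Q0 runs 1, rem=10, I/O yield, promote→Q0. Q0=[P3,P2] Q1=[P1,P4,P5] Q2=[]
t=14-17: P3@Q0 runs 3, rem=1, I/O yield, promote→Q0. Q0=[P2,P3] Q1=[P1,P4,P5] Q2=[]
t=17-18: P2@Q0 runs 1, rem=9, I/O yield, promote→Q0. Q0=[P3,P2] Q1=[P1,P4,P5] Q2=[]
t=18-19: P3@Q0 runs 1, rem=0, completes. Q0=[P2] Q1=[P1,P4,P5] Q2=[]
t=19-20: P2@Q0 runs 1, rem=8, I/O yield, promote→Q0. Q0=[P2] Q1=[P1,P4,P5] Q2=[]
t=20-21: P2@Q0 runs 1, rem=7, I/O yield, promote→Q0. Q0=[P2] Q1=[P1,P4,P5] Q2=[]
t=21-22: P2@Q0 runs 1, rem=6, I/O yield, promote→Q0. Q0=[P2] Q1=[P1,P4,P5] Q2=[]
t=22-23: P2@Q0 runs 1, rem=5, I/O yield, promote→Q0. Q0=[P2] Q1=[P1,P4,P5] Q2=[]
t=23-24: P2@Q0 runs 1, rem=4, I/O yield, promote→Q0. Q0=[P2] Q1=[P1,P4,P5] Q2=[]
t=24-25: P2@Q0 runs 1, rem=3, I/O yield, promote→Q0. Q0=[P2] Q1=[P1,P4,P5] Q2=[]
t=25-26: P2@Q0 runs 1, rem=2, I/O yield, promote→Q0. Q0=[P2] Q1=[P1,P4,P5] Q2=[]
t=26-27: P2@Q0 runs 1, rem=1, I/O yield, promote→Q0. Q0=[P2] Q1=[P1,P4,P5] Q2=[]
t=27-28: P2@Q0 runs 1, rem=0, completes. Q0=[] Q1=[P1,P4,P5] Q2=[]
t=28-32: P1@Q1 runs 4, rem=4, quantum used, demote→Q2. Q0=[] Q1=[P4,P5] Q2=[P1]
t=32-36: P4@Q1 runs 4, rem=8, quantum used, demote→Q2. Q0=[] Q1=[P5] Q2=[P1,P4]
t=36-40: P5@Q1 runs 4, rem=7, quantum used, demote→Q2. Q0=[] Q1=[] Q2=[P1,P4,P5]
t=40-44: P1@Q2 runs 4, rem=0, completes. Q0=[] Q1=[] Q2=[P4,P5]
t=44-52: P4@Q2 runs 8, rem=0, completes. Q0=[] Q1=[] Q2=[P5]
t=52-59: P5@Q2 runs 7, rem=0, completes. Q0=[] Q1=[] Q2=[]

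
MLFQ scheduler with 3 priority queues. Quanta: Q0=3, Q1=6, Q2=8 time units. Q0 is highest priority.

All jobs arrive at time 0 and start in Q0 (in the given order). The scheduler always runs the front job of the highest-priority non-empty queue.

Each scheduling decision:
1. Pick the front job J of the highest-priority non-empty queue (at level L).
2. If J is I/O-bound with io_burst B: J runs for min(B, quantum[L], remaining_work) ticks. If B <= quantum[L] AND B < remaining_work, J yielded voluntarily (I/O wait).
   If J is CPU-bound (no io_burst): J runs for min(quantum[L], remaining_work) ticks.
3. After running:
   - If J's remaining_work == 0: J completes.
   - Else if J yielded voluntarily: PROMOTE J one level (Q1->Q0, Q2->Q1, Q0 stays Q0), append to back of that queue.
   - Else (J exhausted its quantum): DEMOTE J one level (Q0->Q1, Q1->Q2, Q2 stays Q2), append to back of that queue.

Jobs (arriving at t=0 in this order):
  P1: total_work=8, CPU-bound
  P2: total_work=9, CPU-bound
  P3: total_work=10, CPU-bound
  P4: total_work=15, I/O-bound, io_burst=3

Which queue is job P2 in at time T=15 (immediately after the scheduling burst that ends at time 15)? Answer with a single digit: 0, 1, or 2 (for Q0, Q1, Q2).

t=0-3: P1@Q0 runs 3, rem=5, quantum used, demote→Q1. Q0=[P2,P3,P4] Q1=[P1] Q2=[]
t=3-6: P2@Q0 runs 3, rem=6, quantum used, demote→Q1. Q0=[P3,P4] Q1=[P1,P2] Q2=[]
t=6-9: P3@Q0 runs 3, rem=7, quantum used, demote→Q1. Q0=[P4] Q1=[P1,P2,P3] Q2=[]
t=9-12: P4@Q0 runs 3, rem=12, I/O yield, promote→Q0. Q0=[P4] Q1=[P1,P2,P3] Q2=[]
t=12-15: P4@Q0 runs 3, rem=9, I/O yield, promote→Q0. Q0=[P4] Q1=[P1,P2,P3] Q2=[]
t=15-18: P4@Q0 runs 3, rem=6, I/O yield, promote→Q0. Q0=[P4] Q1=[P1,P2,P3] Q2=[]
t=18-21: P4@Q0 runs 3, rem=3, I/O yield, promote→Q0. Q0=[P4] Q1=[P1,P2,P3] Q2=[]
t=21-24: P4@Q0 runs 3, rem=0, completes. Q0=[] Q1=[P1,P2,P3] Q2=[]
t=24-29: P1@Q1 runs 5, rem=0, completes. Q0=[] Q1=[P2,P3] Q2=[]
t=29-35: P2@Q1 runs 6, rem=0, completes. Q0=[] Q1=[P3] Q2=[]
t=35-41: P3@Q1 runs 6, rem=1, quantum used, demote→Q2. Q0=[] Q1=[] Q2=[P3]
t=41-42: P3@Q2 runs 1, rem=0, completes. Q0=[] Q1=[] Q2=[]

Answer: 1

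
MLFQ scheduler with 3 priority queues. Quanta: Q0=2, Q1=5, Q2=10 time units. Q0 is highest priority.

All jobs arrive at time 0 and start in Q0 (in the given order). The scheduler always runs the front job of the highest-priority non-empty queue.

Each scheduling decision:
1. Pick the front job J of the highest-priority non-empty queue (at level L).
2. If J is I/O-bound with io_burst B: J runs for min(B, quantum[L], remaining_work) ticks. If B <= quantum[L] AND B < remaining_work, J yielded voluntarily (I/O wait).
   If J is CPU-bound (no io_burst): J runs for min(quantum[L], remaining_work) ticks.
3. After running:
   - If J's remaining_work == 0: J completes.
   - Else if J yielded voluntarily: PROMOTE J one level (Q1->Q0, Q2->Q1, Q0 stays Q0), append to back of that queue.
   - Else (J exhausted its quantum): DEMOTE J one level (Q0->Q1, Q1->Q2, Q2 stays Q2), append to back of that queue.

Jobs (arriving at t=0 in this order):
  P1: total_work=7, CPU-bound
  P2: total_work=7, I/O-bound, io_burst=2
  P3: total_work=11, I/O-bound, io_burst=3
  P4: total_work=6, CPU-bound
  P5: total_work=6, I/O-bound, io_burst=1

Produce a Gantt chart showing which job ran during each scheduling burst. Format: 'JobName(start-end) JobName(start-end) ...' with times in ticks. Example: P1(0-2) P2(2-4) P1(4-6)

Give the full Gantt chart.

t=0-2: P1@Q0 runs 2, rem=5, quantum used, demote→Q1. Q0=[P2,P3,P4,P5] Q1=[P1] Q2=[]
t=2-4: P2@Q0 runs 2, rem=5, I/O yield, promote→Q0. Q0=[P3,P4,P5,P2] Q1=[P1] Q2=[]
t=4-6: P3@Q0 runs 2, rem=9, quantum used, demote→Q1. Q0=[P4,P5,P2] Q1=[P1,P3] Q2=[]
t=6-8: P4@Q0 runs 2, rem=4, quantum used, demote→Q1. Q0=[P5,P2] Q1=[P1,P3,P4] Q2=[]
t=8-9: P5@Q0 runs 1, rem=5, I/O yield, promote→Q0. Q0=[P2,P5] Q1=[P1,P3,P4] Q2=[]
t=9-11: P2@Q0 runs 2, rem=3, I/O yield, promote→Q0. Q0=[P5,P2] Q1=[P1,P3,P4] Q2=[]
t=11-12: P5@Q0 runs 1, rem=4, I/O yield, promote→Q0. Q0=[P2,P5] Q1=[P1,P3,P4] Q2=[]
t=12-14: P2@Q0 runs 2, rem=1, I/O yield, promote→Q0. Q0=[P5,P2] Q1=[P1,P3,P4] Q2=[]
t=14-15: P5@Q0 runs 1, rem=3, I/O yield, promote→Q0. Q0=[P2,P5] Q1=[P1,P3,P4] Q2=[]
t=15-16: P2@Q0 runs 1, rem=0, completes. Q0=[P5] Q1=[P1,P3,P4] Q2=[]
t=16-17: P5@Q0 runs 1, rem=2, I/O yield, promote→Q0. Q0=[P5] Q1=[P1,P3,P4] Q2=[]
t=17-18: P5@Q0 runs 1, rem=1, I/O yield, promote→Q0. Q0=[P5] Q1=[P1,P3,P4] Q2=[]
t=18-19: P5@Q0 runs 1, rem=0, completes. Q0=[] Q1=[P1,P3,P4] Q2=[]
t=19-24: P1@Q1 runs 5, rem=0, completes. Q0=[] Q1=[P3,P4] Q2=[]
t=24-27: P3@Q1 runs 3, rem=6, I/O yield, promote→Q0. Q0=[P3] Q1=[P4] Q2=[]
t=27-29: P3@Q0 runs 2, rem=4, quantum used, demote→Q1. Q0=[] Q1=[P4,P3] Q2=[]
t=29-33: P4@Q1 runs 4, rem=0, completes. Q0=[] Q1=[P3] Q2=[]
t=33-36: P3@Q1 runs 3, rem=1, I/O yield, promote→Q0. Q0=[P3] Q1=[] Q2=[]
t=36-37: P3@Q0 runs 1, rem=0, completes. Q0=[] Q1=[] Q2=[]

Answer: P1(0-2) P2(2-4) P3(4-6) P4(6-8) P5(8-9) P2(9-11) P5(11-12) P2(12-14) P5(14-15) P2(15-16) P5(16-17) P5(17-18) P5(18-19) P1(19-24) P3(24-27) P3(27-29) P4(29-33) P3(33-36) P3(36-37)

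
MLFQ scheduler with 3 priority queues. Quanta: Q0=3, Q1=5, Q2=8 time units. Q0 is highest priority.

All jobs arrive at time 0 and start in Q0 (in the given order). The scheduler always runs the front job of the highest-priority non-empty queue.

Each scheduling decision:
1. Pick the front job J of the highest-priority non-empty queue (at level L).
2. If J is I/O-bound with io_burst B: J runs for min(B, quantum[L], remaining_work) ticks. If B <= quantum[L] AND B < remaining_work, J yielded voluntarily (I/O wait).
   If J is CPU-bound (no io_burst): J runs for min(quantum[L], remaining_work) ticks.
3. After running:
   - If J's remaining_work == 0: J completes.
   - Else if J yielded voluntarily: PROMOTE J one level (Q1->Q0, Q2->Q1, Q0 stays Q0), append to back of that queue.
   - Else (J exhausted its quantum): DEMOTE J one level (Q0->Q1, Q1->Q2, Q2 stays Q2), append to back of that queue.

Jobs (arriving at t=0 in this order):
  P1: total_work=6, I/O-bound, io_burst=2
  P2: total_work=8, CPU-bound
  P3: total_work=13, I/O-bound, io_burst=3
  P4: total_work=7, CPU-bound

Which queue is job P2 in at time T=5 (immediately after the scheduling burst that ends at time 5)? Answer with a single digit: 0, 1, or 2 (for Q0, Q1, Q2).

Answer: 1

Derivation:
t=0-2: P1@Q0 runs 2, rem=4, I/O yield, promote→Q0. Q0=[P2,P3,P4,P1] Q1=[] Q2=[]
t=2-5: P2@Q0 runs 3, rem=5, quantum used, demote→Q1. Q0=[P3,P4,P1] Q1=[P2] Q2=[]
t=5-8: P3@Q0 runs 3, rem=10, I/O yield, promote→Q0. Q0=[P4,P1,P3] Q1=[P2] Q2=[]
t=8-11: P4@Q0 runs 3, rem=4, quantum used, demote→Q1. Q0=[P1,P3] Q1=[P2,P4] Q2=[]
t=11-13: P1@Q0 runs 2, rem=2, I/O yield, promote→Q0. Q0=[P3,P1] Q1=[P2,P4] Q2=[]
t=13-16: P3@Q0 runs 3, rem=7, I/O yield, promote→Q0. Q0=[P1,P3] Q1=[P2,P4] Q2=[]
t=16-18: P1@Q0 runs 2, rem=0, completes. Q0=[P3] Q1=[P2,P4] Q2=[]
t=18-21: P3@Q0 runs 3, rem=4, I/O yield, promote→Q0. Q0=[P3] Q1=[P2,P4] Q2=[]
t=21-24: P3@Q0 runs 3, rem=1, I/O yield, promote→Q0. Q0=[P3] Q1=[P2,P4] Q2=[]
t=24-25: P3@Q0 runs 1, rem=0, completes. Q0=[] Q1=[P2,P4] Q2=[]
t=25-30: P2@Q1 runs 5, rem=0, completes. Q0=[] Q1=[P4] Q2=[]
t=30-34: P4@Q1 runs 4, rem=0, completes. Q0=[] Q1=[] Q2=[]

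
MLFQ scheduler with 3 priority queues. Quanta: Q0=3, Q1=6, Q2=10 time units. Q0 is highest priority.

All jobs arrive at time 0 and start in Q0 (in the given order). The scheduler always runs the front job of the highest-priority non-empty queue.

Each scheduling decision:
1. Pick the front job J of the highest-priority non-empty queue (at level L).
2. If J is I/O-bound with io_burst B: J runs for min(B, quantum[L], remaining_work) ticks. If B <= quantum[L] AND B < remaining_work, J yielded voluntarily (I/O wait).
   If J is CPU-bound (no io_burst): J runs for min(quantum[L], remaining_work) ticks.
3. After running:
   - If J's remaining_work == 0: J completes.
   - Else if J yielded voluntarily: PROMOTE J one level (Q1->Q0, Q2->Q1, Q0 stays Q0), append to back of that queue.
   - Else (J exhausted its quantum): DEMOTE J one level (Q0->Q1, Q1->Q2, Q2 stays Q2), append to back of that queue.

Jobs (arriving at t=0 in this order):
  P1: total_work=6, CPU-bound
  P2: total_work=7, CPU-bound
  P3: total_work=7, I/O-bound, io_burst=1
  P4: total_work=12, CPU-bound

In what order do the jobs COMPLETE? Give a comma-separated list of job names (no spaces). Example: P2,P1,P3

t=0-3: P1@Q0 runs 3, rem=3, quantum used, demote→Q1. Q0=[P2,P3,P4] Q1=[P1] Q2=[]
t=3-6: P2@Q0 runs 3, rem=4, quantum used, demote→Q1. Q0=[P3,P4] Q1=[P1,P2] Q2=[]
t=6-7: P3@Q0 runs 1, rem=6, I/O yield, promote→Q0. Q0=[P4,P3] Q1=[P1,P2] Q2=[]
t=7-10: P4@Q0 runs 3, rem=9, quantum used, demote→Q1. Q0=[P3] Q1=[P1,P2,P4] Q2=[]
t=10-11: P3@Q0 runs 1, rem=5, I/O yield, promote→Q0. Q0=[P3] Q1=[P1,P2,P4] Q2=[]
t=11-12: P3@Q0 runs 1, rem=4, I/O yield, promote→Q0. Q0=[P3] Q1=[P1,P2,P4] Q2=[]
t=12-13: P3@Q0 runs 1, rem=3, I/O yield, promote→Q0. Q0=[P3] Q1=[P1,P2,P4] Q2=[]
t=13-14: P3@Q0 runs 1, rem=2, I/O yield, promote→Q0. Q0=[P3] Q1=[P1,P2,P4] Q2=[]
t=14-15: P3@Q0 runs 1, rem=1, I/O yield, promote→Q0. Q0=[P3] Q1=[P1,P2,P4] Q2=[]
t=15-16: P3@Q0 runs 1, rem=0, completes. Q0=[] Q1=[P1,P2,P4] Q2=[]
t=16-19: P1@Q1 runs 3, rem=0, completes. Q0=[] Q1=[P2,P4] Q2=[]
t=19-23: P2@Q1 runs 4, rem=0, completes. Q0=[] Q1=[P4] Q2=[]
t=23-29: P4@Q1 runs 6, rem=3, quantum used, demote→Q2. Q0=[] Q1=[] Q2=[P4]
t=29-32: P4@Q2 runs 3, rem=0, completes. Q0=[] Q1=[] Q2=[]

Answer: P3,P1,P2,P4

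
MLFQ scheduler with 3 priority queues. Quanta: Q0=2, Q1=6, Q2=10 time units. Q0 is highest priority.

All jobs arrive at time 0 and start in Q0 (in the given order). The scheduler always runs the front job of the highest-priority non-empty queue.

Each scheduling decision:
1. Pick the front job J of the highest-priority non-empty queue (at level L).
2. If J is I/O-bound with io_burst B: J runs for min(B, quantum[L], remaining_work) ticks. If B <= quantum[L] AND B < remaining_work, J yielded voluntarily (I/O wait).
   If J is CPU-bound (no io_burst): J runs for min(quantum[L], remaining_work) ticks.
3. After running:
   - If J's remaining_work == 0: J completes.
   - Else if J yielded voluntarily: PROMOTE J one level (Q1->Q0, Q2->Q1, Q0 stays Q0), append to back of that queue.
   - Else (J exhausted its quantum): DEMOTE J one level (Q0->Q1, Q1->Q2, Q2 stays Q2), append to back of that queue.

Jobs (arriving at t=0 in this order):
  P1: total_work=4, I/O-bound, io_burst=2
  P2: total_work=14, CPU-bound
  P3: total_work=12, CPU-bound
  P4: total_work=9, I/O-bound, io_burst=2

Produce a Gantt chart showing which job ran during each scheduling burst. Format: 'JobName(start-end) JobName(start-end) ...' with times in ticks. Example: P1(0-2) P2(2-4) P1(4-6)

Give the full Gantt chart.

Answer: P1(0-2) P2(2-4) P3(4-6) P4(6-8) P1(8-10) P4(10-12) P4(12-14) P4(14-16) P4(16-17) P2(17-23) P3(23-29) P2(29-35) P3(35-39)

Derivation:
t=0-2: P1@Q0 runs 2, rem=2, I/O yield, promote→Q0. Q0=[P2,P3,P4,P1] Q1=[] Q2=[]
t=2-4: P2@Q0 runs 2, rem=12, quantum used, demote→Q1. Q0=[P3,P4,P1] Q1=[P2] Q2=[]
t=4-6: P3@Q0 runs 2, rem=10, quantum used, demote→Q1. Q0=[P4,P1] Q1=[P2,P3] Q2=[]
t=6-8: P4@Q0 runs 2, rem=7, I/O yield, promote→Q0. Q0=[P1,P4] Q1=[P2,P3] Q2=[]
t=8-10: P1@Q0 runs 2, rem=0, completes. Q0=[P4] Q1=[P2,P3] Q2=[]
t=10-12: P4@Q0 runs 2, rem=5, I/O yield, promote→Q0. Q0=[P4] Q1=[P2,P3] Q2=[]
t=12-14: P4@Q0 runs 2, rem=3, I/O yield, promote→Q0. Q0=[P4] Q1=[P2,P3] Q2=[]
t=14-16: P4@Q0 runs 2, rem=1, I/O yield, promote→Q0. Q0=[P4] Q1=[P2,P3] Q2=[]
t=16-17: P4@Q0 runs 1, rem=0, completes. Q0=[] Q1=[P2,P3] Q2=[]
t=17-23: P2@Q1 runs 6, rem=6, quantum used, demote→Q2. Q0=[] Q1=[P3] Q2=[P2]
t=23-29: P3@Q1 runs 6, rem=4, quantum used, demote→Q2. Q0=[] Q1=[] Q2=[P2,P3]
t=29-35: P2@Q2 runs 6, rem=0, completes. Q0=[] Q1=[] Q2=[P3]
t=35-39: P3@Q2 runs 4, rem=0, completes. Q0=[] Q1=[] Q2=[]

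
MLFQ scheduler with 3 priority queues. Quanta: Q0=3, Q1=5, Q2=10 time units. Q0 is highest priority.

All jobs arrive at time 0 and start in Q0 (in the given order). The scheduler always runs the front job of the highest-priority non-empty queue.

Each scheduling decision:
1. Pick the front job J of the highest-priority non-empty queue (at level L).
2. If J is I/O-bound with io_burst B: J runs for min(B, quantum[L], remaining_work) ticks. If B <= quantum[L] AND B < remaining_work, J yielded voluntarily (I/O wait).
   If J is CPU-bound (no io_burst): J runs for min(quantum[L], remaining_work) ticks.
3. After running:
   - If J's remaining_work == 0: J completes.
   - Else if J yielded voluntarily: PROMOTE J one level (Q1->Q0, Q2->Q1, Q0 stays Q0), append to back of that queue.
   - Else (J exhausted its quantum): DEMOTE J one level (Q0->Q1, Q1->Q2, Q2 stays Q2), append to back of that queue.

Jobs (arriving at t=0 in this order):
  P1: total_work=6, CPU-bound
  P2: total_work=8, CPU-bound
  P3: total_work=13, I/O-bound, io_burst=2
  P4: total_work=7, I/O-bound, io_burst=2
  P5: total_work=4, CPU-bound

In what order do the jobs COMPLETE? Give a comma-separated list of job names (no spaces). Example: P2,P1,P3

t=0-3: P1@Q0 runs 3, rem=3, quantum used, demote→Q1. Q0=[P2,P3,P4,P5] Q1=[P1] Q2=[]
t=3-6: P2@Q0 runs 3, rem=5, quantum used, demote→Q1. Q0=[P3,P4,P5] Q1=[P1,P2] Q2=[]
t=6-8: P3@Q0 runs 2, rem=11, I/O yield, promote→Q0. Q0=[P4,P5,P3] Q1=[P1,P2] Q2=[]
t=8-10: P4@Q0 runs 2, rem=5, I/O yield, promote→Q0. Q0=[P5,P3,P4] Q1=[P1,P2] Q2=[]
t=10-13: P5@Q0 runs 3, rem=1, quantum used, demote→Q1. Q0=[P3,P4] Q1=[P1,P2,P5] Q2=[]
t=13-15: P3@Q0 runs 2, rem=9, I/O yield, promote→Q0. Q0=[P4,P3] Q1=[P1,P2,P5] Q2=[]
t=15-17: P4@Q0 runs 2, rem=3, I/O yield, promote→Q0. Q0=[P3,P4] Q1=[P1,P2,P5] Q2=[]
t=17-19: P3@Q0 runs 2, rem=7, I/O yield, promote→Q0. Q0=[P4,P3] Q1=[P1,P2,P5] Q2=[]
t=19-21: P4@Q0 runs 2, rem=1, I/O yield, promote→Q0. Q0=[P3,P4] Q1=[P1,P2,P5] Q2=[]
t=21-23: P3@Q0 runs 2, rem=5, I/O yield, promote→Q0. Q0=[P4,P3] Q1=[P1,P2,P5] Q2=[]
t=23-24: P4@Q0 runs 1, rem=0, completes. Q0=[P3] Q1=[P1,P2,P5] Q2=[]
t=24-26: P3@Q0 runs 2, rem=3, I/O yield, promote→Q0. Q0=[P3] Q1=[P1,P2,P5] Q2=[]
t=26-28: P3@Q0 runs 2, rem=1, I/O yield, promote→Q0. Q0=[P3] Q1=[P1,P2,P5] Q2=[]
t=28-29: P3@Q0 runs 1, rem=0, completes. Q0=[] Q1=[P1,P2,P5] Q2=[]
t=29-32: P1@Q1 runs 3, rem=0, completes. Q0=[] Q1=[P2,P5] Q2=[]
t=32-37: P2@Q1 runs 5, rem=0, completes. Q0=[] Q1=[P5] Q2=[]
t=37-38: P5@Q1 runs 1, rem=0, completes. Q0=[] Q1=[] Q2=[]

Answer: P4,P3,P1,P2,P5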